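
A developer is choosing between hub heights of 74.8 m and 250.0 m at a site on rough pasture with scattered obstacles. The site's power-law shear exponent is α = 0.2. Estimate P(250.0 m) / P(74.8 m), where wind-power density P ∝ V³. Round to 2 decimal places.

2.06

Speed ratio: V_B/V_A = (z_B/z_A)^α = (250.0/74.8)^0.2 = (3.3422)^0.2 = 1.27294
Power-density ratio: P_B/P_A = (V_B/V_A)³ = (1.27294)³ = 2.06264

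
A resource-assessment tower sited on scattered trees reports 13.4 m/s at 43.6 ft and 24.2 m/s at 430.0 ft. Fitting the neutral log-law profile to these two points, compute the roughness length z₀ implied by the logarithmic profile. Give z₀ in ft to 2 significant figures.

Log law: V(z) ∝ ln(z/z₀). With r = V₁/V₂ = 13.4/24.2 = 0.55372,
r · ln(z₂/z₀) = ln(z₁/z₀) ⇒ ln z₀ = (ln z₁ − r·ln z₂)/(1 − r)
ln z₀ = (3.77506 − 0.55372×6.06379) / 0.44628 = 0.9353
z₀ = exp(0.9353) = 2.548 ft

z₀ ≈ 2.5 ft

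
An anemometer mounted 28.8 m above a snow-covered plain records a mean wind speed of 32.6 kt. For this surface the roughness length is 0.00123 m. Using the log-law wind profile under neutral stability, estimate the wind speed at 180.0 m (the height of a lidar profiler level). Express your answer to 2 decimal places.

38.54 kt

Log law: V(z) ∝ ln(z/z₀), so V₂/V₁ = ln(z₂/z₀) / ln(z₁/z₀).
ln(180.0/0.00123) = 11.8937, ln(28.8/0.00123) = 10.0611
V₂ = 32.6 × 11.8937/10.0611 = 32.6 × 1.1821 = 38.5379 kt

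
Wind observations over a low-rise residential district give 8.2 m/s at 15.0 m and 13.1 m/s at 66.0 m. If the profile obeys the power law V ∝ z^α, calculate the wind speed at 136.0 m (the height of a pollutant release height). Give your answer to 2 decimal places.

16.46 m/s

First find α: α = ln(V₂/V₁)/ln(z₂/z₁) = ln(13.1/8.2)/ln(66.0/15.0) = 0.46848/1.48160 = 0.3162
Extrapolate from 66.0 m to 136.0 m: V₃ = 13.1 × (136.0/66.0)^0.3162 = 13.1 × 1.2569 = 16.4648 m/s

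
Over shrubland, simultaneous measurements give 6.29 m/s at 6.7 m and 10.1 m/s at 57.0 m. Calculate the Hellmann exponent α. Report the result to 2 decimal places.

α ≈ 0.22

Power law: V₂/V₁ = (z₂/z₁)^α ⇒ α = ln(V₂/V₁) / ln(z₂/z₁)
α = ln(10.1/6.29) / ln(57.0/6.7) = ln(1.6057) / ln(8.5075)
  = 0.47357 / 2.14094 = 0.22120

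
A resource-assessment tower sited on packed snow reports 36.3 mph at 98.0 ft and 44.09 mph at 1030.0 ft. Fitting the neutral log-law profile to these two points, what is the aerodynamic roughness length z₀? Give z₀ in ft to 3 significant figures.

z₀ ≈ 0.00170 ft

Log law: V(z) ∝ ln(z/z₀). With r = V₁/V₂ = 36.3/44.09 = 0.82332,
r · ln(z₂/z₀) = ln(z₁/z₀) ⇒ ln z₀ = (ln z₁ − r·ln z₂)/(1 − r)
ln z₀ = (4.58497 − 0.82332×6.93731) / 0.17668 = -6.3765
z₀ = exp(-6.3765) = 0.001701 ft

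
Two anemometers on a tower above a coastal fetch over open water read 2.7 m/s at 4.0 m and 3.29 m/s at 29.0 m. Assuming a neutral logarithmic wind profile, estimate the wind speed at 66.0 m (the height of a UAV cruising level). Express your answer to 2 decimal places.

Log law: V ∝ ln(z/z₀). From the pair, with r = V₁/V₂ = 0.82067,
ln z₀ = (ln z₁ − r·ln z₂)/(1 − r) = (1.3863 − 0.82067×3.3673)/0.17933 = -7.6793 → z₀ = 0.0004623 m
V₃ = V₁ · ln(z₃/z₀)/ln(z₁/z₀) = 2.7 × 11.8690/9.0656 = 3.5349 m/s

3.53 m/s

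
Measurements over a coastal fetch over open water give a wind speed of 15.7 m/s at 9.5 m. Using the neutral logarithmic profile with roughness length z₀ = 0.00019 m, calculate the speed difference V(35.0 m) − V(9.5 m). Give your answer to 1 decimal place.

Log law: V₂ = V₁ · ln(z₂/z₀)/ln(z₁/z₀) = 15.7 × 12.1238/10.8198 = 17.5922 m/s
ΔV = 17.5922 − 15.7 = 1.8922 m/s

1.9 m/s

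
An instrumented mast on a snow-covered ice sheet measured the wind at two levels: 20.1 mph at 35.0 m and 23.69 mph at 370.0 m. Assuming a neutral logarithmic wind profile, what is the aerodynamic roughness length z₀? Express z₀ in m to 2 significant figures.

Log law: V(z) ∝ ln(z/z₀). With r = V₁/V₂ = 20.1/23.69 = 0.84846,
r · ln(z₂/z₀) = ln(z₁/z₀) ⇒ ln z₀ = (ln z₁ − r·ln z₂)/(1 − r)
ln z₀ = (3.55535 − 0.84846×5.91350) / 0.15154 = -9.6477
z₀ = exp(-9.6477) = 0.00006457 m

z₀ ≈ 0.000065 m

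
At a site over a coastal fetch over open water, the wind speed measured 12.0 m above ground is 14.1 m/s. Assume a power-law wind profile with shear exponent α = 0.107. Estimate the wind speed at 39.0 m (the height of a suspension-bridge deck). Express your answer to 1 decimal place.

Power-law profile: V₂ = V₁ · (z₂/z₁)^α
V₂ = 14.1 × (39.0/12.0)^0.107 = 14.1 × (3.2500)^0.107
    = 14.1 × 1.1344 = 15.9952 m/s

16.0 m/s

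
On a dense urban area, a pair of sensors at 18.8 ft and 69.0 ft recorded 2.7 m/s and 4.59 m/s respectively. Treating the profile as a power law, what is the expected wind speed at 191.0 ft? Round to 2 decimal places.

First find α: α = ln(V₂/V₁)/ln(z₂/z₁) = ln(4.59/2.7)/ln(69.0/18.8) = 0.53063/1.30025 = 0.4081
Extrapolate from 69.0 ft to 191.0 ft: V₃ = 4.59 × (191.0/69.0)^0.4081 = 4.59 × 1.5151 = 6.9545 m/s

6.95 m/s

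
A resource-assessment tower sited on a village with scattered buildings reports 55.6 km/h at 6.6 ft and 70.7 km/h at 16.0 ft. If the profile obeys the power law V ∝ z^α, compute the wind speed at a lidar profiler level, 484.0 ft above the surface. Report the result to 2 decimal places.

178.31 km/h

First find α: α = ln(V₂/V₁)/ln(z₂/z₁) = ln(70.7/55.6)/ln(16.0/6.6) = 0.24026/0.88552 = 0.2713
Extrapolate from 16.0 ft to 484.0 ft: V₃ = 70.7 × (484.0/16.0)^0.2713 = 70.7 × 2.5221 = 178.3099 km/h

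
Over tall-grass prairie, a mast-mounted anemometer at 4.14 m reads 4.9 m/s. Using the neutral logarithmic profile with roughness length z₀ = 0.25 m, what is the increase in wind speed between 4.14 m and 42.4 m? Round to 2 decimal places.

Log law: V₂ = V₁ · ln(z₂/z₀)/ln(z₁/z₀) = 4.9 × 5.1334/2.8070 = 8.9612 m/s
ΔV = 8.9612 − 4.9 = 4.0612 m/s

4.06 m/s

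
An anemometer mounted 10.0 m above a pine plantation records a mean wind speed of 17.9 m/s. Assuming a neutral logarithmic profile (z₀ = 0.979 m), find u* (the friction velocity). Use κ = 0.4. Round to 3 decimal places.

Log law: V(z) = (u*/κ) · ln(z/z₀) ⇒ u* = κ · V / ln(z/z₀)
u* = 0.4 × 17.9 / ln(10.0/0.979) = 0.4 × 17.9 / 2.3238
   = 7.1600 / 2.3238 = 3.0811 m/s

u* ≈ 3.081 m/s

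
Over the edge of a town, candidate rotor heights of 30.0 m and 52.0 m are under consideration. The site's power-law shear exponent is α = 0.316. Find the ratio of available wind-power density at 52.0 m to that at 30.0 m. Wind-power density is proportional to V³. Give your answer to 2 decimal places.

Speed ratio: V_B/V_A = (z_B/z_A)^α = (52.0/30.0)^0.316 = (1.7333)^0.316 = 1.18984
Power-density ratio: P_B/P_A = (V_B/V_A)³ = (1.18984)³ = 1.68446

1.68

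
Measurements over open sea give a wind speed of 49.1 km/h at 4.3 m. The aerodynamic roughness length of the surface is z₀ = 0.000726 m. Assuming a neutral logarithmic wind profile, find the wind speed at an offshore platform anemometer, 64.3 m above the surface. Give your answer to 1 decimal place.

64.4 km/h

Log law: V(z) ∝ ln(z/z₀), so V₂/V₁ = ln(z₂/z₀) / ln(z₁/z₀).
ln(64.3/0.000726) = 11.3915, ln(4.3/0.000726) = 8.6866
V₂ = 49.1 × 11.3915/8.6866 = 49.1 × 1.3114 = 64.3894 km/h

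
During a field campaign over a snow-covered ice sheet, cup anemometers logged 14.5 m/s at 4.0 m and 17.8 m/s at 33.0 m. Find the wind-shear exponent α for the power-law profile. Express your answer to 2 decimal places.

α ≈ 0.10

Power law: V₂/V₁ = (z₂/z₁)^α ⇒ α = ln(V₂/V₁) / ln(z₂/z₁)
α = ln(17.8/14.5) / ln(33.0/4.0) = ln(1.2276) / ln(8.2500)
  = 0.20505 / 2.11021 = 0.09717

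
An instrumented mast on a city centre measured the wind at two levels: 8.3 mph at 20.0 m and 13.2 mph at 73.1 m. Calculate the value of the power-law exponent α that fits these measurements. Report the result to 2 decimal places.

α ≈ 0.36

Power law: V₂/V₁ = (z₂/z₁)^α ⇒ α = ln(V₂/V₁) / ln(z₂/z₁)
α = ln(13.2/8.3) / ln(73.1/20.0) = ln(1.5904) / ln(3.6550)
  = 0.46396 / 1.29610 = 0.35797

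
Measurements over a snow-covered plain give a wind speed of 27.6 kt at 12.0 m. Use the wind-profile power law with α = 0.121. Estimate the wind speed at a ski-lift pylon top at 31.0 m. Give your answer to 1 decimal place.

Power-law profile: V₂ = V₁ · (z₂/z₁)^α
V₂ = 27.6 × (31.0/12.0)^0.121 = 27.6 × (2.5833)^0.121
    = 27.6 × 1.1217 = 30.9587 kt

31.0 kt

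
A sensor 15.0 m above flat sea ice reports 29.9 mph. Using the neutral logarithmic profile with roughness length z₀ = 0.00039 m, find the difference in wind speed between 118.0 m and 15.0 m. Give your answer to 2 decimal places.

Log law: V₂ = V₁ · ln(z₂/z₀)/ln(z₁/z₀) = 29.9 × 12.6200/10.5574 = 35.7417 mph
ΔV = 35.7417 − 29.9 = 5.8417 mph

5.84 mph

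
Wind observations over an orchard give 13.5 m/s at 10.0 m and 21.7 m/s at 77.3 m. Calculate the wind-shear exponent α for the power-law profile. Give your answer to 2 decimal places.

α ≈ 0.23

Power law: V₂/V₁ = (z₂/z₁)^α ⇒ α = ln(V₂/V₁) / ln(z₂/z₁)
α = ln(21.7/13.5) / ln(77.3/10.0) = ln(1.6074) / ln(7.7300)
  = 0.47462 / 2.04511 = 0.23208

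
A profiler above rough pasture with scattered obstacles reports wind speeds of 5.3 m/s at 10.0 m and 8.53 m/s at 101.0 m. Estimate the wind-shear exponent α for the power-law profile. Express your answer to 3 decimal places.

Power law: V₂/V₁ = (z₂/z₁)^α ⇒ α = ln(V₂/V₁) / ln(z₂/z₁)
α = ln(8.53/5.3) / ln(101.0/10.0) = ln(1.6094) / ln(10.1000)
  = 0.47588 / 2.31254 = 0.20578

α ≈ 0.206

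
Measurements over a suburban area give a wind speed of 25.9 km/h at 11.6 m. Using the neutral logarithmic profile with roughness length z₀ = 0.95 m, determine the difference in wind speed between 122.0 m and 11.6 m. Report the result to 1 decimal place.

Log law: V₂ = V₁ · ln(z₂/z₀)/ln(z₁/z₀) = 25.9 × 4.8553/2.5023 = 50.2549 km/h
ΔV = 50.2549 − 25.9 = 24.3549 km/h

24.4 km/h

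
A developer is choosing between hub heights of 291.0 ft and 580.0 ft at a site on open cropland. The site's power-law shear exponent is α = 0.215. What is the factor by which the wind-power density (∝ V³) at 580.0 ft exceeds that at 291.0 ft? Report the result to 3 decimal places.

Speed ratio: V_B/V_A = (z_B/z_A)^α = (580.0/291.0)^0.215 = (1.9931)^0.215 = 1.15985
Power-density ratio: P_B/P_A = (V_B/V_A)³ = (1.15985)³ = 1.56027

1.560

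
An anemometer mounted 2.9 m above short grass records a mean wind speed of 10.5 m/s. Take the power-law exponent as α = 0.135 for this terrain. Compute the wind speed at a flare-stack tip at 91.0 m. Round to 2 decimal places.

Power-law profile: V₂ = V₁ · (z₂/z₁)^α
V₂ = 10.5 × (91.0/2.9)^0.135 = 10.5 × (31.3793)^0.135
    = 10.5 × 1.5924 = 16.7200 m/s

16.72 m/s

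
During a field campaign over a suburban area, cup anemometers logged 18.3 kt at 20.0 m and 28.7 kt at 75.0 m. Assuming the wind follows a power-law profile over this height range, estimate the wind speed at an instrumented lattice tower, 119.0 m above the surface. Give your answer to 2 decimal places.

33.58 kt

First find α: α = ln(V₂/V₁)/ln(z₂/z₁) = ln(28.7/18.3)/ln(75.0/20.0) = 0.45000/1.32176 = 0.3405
Extrapolate from 75.0 m to 119.0 m: V₃ = 28.7 × (119.0/75.0)^0.3405 = 28.7 × 1.1702 = 33.5844 kt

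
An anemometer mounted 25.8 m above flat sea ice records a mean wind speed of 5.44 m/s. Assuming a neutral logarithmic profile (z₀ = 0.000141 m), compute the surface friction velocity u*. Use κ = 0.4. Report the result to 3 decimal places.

Log law: V(z) = (u*/κ) · ln(z/z₀) ⇒ u* = κ · V / ln(z/z₀)
u* = 0.4 × 5.44 / ln(25.8/0.000141) = 0.4 × 5.44 / 12.1171
   = 2.1760 / 12.1171 = 0.1796 m/s

u* ≈ 0.180 m/s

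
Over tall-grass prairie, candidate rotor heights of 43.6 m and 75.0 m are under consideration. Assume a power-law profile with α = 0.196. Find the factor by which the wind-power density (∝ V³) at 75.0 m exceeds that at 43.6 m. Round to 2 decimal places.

1.38

Speed ratio: V_B/V_A = (z_B/z_A)^α = (75.0/43.6)^0.196 = (1.7202)^0.196 = 1.11217
Power-density ratio: P_B/P_A = (V_B/V_A)³ = (1.11217)³ = 1.37568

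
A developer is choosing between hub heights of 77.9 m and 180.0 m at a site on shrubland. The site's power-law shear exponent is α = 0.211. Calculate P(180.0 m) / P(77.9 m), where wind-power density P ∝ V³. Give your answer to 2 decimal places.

Speed ratio: V_B/V_A = (z_B/z_A)^α = (180.0/77.9)^0.211 = (2.3107)^0.211 = 1.19330
Power-density ratio: P_B/P_A = (V_B/V_A)³ = (1.19330)³ = 1.69920

1.70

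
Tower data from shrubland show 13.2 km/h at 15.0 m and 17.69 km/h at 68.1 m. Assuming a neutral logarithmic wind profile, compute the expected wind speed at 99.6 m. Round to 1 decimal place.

18.8 km/h

Log law: V ∝ ln(z/z₀). From the pair, with r = V₁/V₂ = 0.74618,
ln z₀ = (ln z₁ − r·ln z₂)/(1 − r) = (2.7081 − 0.74618×4.2210)/0.25382 = -1.7398 → z₀ = 0.1756 m
V₃ = V₁ · ln(z₃/z₀)/ln(z₁/z₀) = 13.2 × 6.3409/4.4478 = 18.8183 km/h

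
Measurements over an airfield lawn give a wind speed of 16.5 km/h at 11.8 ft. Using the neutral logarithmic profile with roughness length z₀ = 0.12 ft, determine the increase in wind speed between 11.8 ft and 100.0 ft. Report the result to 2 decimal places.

7.69 km/h

Log law: V₂ = V₁ · ln(z₂/z₀)/ln(z₁/z₀) = 16.5 × 6.7254/4.5884 = 24.1850 km/h
ΔV = 24.1850 − 16.5 = 7.6850 km/h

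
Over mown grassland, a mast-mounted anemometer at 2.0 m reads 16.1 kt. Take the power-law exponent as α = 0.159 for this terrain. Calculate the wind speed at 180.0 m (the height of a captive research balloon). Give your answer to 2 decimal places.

32.93 kt

Power-law profile: V₂ = V₁ · (z₂/z₁)^α
V₂ = 16.1 × (180.0/2.0)^0.159 = 16.1 × (90.0000)^0.159
    = 16.1 × 2.0451 = 32.9269 kt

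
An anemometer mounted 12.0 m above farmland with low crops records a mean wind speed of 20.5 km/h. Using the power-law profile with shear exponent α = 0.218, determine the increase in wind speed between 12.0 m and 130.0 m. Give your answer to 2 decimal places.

Power law: V₂ = V₁ · (z₂/z₁)^α = 20.5 × (10.8333)^0.218 = 34.4613 km/h
ΔV = 34.4613 − 20.5 = 13.9613 km/h

13.96 km/h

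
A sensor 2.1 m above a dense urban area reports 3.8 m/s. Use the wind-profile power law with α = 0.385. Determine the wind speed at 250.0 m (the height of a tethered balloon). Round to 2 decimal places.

23.93 m/s

Power-law profile: V₂ = V₁ · (z₂/z₁)^α
V₂ = 3.8 × (250.0/2.1)^0.385 = 3.8 × (119.0476)^0.385
    = 3.8 × 6.2973 = 23.9296 m/s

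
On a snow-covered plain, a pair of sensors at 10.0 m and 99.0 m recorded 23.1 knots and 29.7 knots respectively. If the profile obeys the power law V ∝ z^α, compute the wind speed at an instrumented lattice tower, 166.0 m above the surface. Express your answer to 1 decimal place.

31.4 knots

First find α: α = ln(V₂/V₁)/ln(z₂/z₁) = ln(29.7/23.1)/ln(99.0/10.0) = 0.25131/2.29253 = 0.1096
Extrapolate from 99.0 m to 166.0 m: V₃ = 29.7 × (166.0/99.0)^0.1096 = 29.7 × 1.0583 = 31.4314 knots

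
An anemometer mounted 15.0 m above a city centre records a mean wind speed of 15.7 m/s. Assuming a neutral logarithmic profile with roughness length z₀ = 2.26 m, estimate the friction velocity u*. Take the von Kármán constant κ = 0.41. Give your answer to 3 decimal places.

Log law: V(z) = (u*/κ) · ln(z/z₀) ⇒ u* = κ · V / ln(z/z₀)
u* = 0.41 × 15.7 / ln(15.0/2.26) = 0.41 × 15.7 / 1.8927
   = 6.4370 / 1.8927 = 3.4010 m/s

u* ≈ 3.401 m/s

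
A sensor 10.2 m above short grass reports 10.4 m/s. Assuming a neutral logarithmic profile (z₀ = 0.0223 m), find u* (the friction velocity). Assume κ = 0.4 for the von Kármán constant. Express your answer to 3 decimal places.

Log law: V(z) = (u*/κ) · ln(z/z₀) ⇒ u* = κ · V / ln(z/z₀)
u* = 0.4 × 10.4 / ln(10.2/0.0223) = 0.4 × 10.4 / 6.1256
   = 4.1600 / 6.1256 = 0.6791 m/s

u* ≈ 0.679 m/s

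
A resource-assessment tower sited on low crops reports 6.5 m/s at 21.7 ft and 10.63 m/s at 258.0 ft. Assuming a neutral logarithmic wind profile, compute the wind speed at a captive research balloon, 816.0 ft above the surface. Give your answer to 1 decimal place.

Log law: V ∝ ln(z/z₀). From the pair, with r = V₁/V₂ = 0.61148,
ln z₀ = (ln z₁ − r·ln z₂)/(1 − r) = (3.0773 − 0.61148×5.5530)/0.38852 = -0.8190 → z₀ = 0.4409 ft
V₃ = V₁ · ln(z₃/z₀)/ln(z₁/z₀) = 6.5 × 7.5234/3.8963 = 12.5509 m/s

12.6 m/s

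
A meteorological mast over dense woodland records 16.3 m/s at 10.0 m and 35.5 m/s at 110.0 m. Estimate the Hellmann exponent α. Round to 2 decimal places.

α ≈ 0.32

Power law: V₂/V₁ = (z₂/z₁)^α ⇒ α = ln(V₂/V₁) / ln(z₂/z₁)
α = ln(35.5/16.3) / ln(110.0/10.0) = ln(2.1779) / ln(11.0000)
  = 0.77837 / 2.39790 = 0.32460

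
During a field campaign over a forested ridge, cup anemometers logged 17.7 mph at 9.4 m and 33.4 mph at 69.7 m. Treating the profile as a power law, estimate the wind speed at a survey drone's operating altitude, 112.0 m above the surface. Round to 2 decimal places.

38.82 mph

First find α: α = ln(V₂/V₁)/ln(z₂/z₁) = ln(33.4/17.7)/ln(69.7/9.4) = 0.63499/2.00349 = 0.3169
Extrapolate from 69.7 m to 112.0 m: V₃ = 33.4 × (112.0/69.7)^0.3169 = 33.4 × 1.1622 = 38.8179 mph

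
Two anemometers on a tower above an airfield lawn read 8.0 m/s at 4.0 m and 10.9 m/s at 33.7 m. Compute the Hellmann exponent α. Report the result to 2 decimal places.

α ≈ 0.15

Power law: V₂/V₁ = (z₂/z₁)^α ⇒ α = ln(V₂/V₁) / ln(z₂/z₁)
α = ln(10.9/8.0) / ln(33.7/4.0) = ln(1.3625) / ln(8.4250)
  = 0.30932 / 2.13120 = 0.14514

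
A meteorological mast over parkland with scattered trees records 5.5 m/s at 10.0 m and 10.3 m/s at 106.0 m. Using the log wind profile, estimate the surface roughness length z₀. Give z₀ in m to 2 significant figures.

z₀ ≈ 0.67 m

Log law: V(z) ∝ ln(z/z₀). With r = V₁/V₂ = 5.5/10.3 = 0.53398,
r · ln(z₂/z₀) = ln(z₁/z₀) ⇒ ln z₀ = (ln z₁ − r·ln z₂)/(1 − r)
ln z₀ = (2.30259 − 0.53398×4.66344) / 0.46602 = -0.4026
z₀ = exp(-0.4026) = 0.6686 m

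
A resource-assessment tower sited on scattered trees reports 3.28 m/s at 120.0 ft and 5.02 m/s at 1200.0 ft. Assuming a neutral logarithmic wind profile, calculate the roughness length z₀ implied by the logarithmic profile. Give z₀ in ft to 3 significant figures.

Log law: V(z) ∝ ln(z/z₀). With r = V₁/V₂ = 3.28/5.02 = 0.65339,
r · ln(z₂/z₀) = ln(z₁/z₀) ⇒ ln z₀ = (ln z₁ − r·ln z₂)/(1 − r)
ln z₀ = (4.78749 − 0.65339×7.09008) / 0.34661 = 0.4470
z₀ = exp(0.4470) = 1.564 ft

z₀ ≈ 1.56 ft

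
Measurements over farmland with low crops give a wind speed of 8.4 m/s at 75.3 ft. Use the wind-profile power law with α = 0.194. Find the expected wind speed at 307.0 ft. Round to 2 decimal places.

Power-law profile: V₂ = V₁ · (z₂/z₁)^α
V₂ = 8.4 × (307.0/75.3)^0.194 = 8.4 × (4.0770)^0.194
    = 8.4 × 1.3134 = 11.0328 m/s

11.03 m/s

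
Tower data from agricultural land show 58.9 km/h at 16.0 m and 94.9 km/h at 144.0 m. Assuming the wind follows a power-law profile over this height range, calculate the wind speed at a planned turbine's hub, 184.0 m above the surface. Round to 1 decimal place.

100.1 km/h

First find α: α = ln(V₂/V₁)/ln(z₂/z₁) = ln(94.9/58.9)/ln(144.0/16.0) = 0.47698/2.19722 = 0.2171
Extrapolate from 144.0 m to 184.0 m: V₃ = 94.9 × (184.0/144.0)^0.2171 = 94.9 × 1.0547 = 100.0866 km/h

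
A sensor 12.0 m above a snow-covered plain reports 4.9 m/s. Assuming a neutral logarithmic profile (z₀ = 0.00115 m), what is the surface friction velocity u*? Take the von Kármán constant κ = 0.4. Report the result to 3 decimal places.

u* ≈ 0.212 m/s

Log law: V(z) = (u*/κ) · ln(z/z₀) ⇒ u* = κ · V / ln(z/z₀)
u* = 0.4 × 4.9 / ln(12.0/0.00115) = 0.4 × 4.9 / 9.2529
   = 1.9600 / 9.2529 = 0.2118 m/s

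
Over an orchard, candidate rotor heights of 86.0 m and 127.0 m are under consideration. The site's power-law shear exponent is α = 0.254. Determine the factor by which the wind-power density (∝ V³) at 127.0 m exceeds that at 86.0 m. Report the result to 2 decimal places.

Speed ratio: V_B/V_A = (z_B/z_A)^α = (127.0/86.0)^0.254 = (1.4767)^0.254 = 1.10409
Power-density ratio: P_B/P_A = (V_B/V_A)³ = (1.10409)³ = 1.34589

1.35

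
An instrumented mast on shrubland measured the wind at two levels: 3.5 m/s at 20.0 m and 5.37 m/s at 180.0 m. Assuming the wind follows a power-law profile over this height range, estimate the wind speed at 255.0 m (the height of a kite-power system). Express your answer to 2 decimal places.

5.75 m/s

First find α: α = ln(V₂/V₁)/ln(z₂/z₁) = ln(5.37/3.5)/ln(180.0/20.0) = 0.42806/2.19722 = 0.1948
Extrapolate from 180.0 m to 255.0 m: V₃ = 5.37 × (255.0/180.0)^0.1948 = 5.37 × 1.0702 = 5.7470 m/s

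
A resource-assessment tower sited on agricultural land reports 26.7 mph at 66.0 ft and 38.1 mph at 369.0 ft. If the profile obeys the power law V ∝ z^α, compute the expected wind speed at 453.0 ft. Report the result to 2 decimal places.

First find α: α = ln(V₂/V₁)/ln(z₂/z₁) = ln(38.1/26.7)/ln(369.0/66.0) = 0.35555/1.72114 = 0.2066
Extrapolate from 369.0 ft to 453.0 ft: V₃ = 38.1 × (453.0/369.0)^0.2066 = 38.1 × 1.0433 = 39.7489 mph

39.75 mph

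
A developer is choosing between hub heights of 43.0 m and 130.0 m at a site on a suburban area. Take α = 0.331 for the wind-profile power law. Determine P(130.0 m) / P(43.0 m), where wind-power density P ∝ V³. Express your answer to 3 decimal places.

Speed ratio: V_B/V_A = (z_B/z_A)^α = (130.0/43.0)^0.331 = (3.0233)^0.331 = 1.44224
Power-density ratio: P_B/P_A = (V_B/V_A)³ = (1.44224)³ = 2.99993

3.000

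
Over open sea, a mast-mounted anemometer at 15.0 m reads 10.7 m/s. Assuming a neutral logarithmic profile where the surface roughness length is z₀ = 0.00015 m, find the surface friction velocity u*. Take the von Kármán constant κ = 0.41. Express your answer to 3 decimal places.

u* ≈ 0.381 m/s

Log law: V(z) = (u*/κ) · ln(z/z₀) ⇒ u* = κ · V / ln(z/z₀)
u* = 0.41 × 10.7 / ln(15.0/0.00015) = 0.41 × 10.7 / 11.5129
   = 4.3870 / 11.5129 = 0.3810 m/s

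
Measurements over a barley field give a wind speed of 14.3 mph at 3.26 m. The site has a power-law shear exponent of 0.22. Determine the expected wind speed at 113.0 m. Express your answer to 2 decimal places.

31.20 mph

Power-law profile: V₂ = V₁ · (z₂/z₁)^α
V₂ = 14.3 × (113.0/3.26)^0.22 = 14.3 × (34.6626)^0.22
    = 14.3 × 2.1816 = 31.1965 mph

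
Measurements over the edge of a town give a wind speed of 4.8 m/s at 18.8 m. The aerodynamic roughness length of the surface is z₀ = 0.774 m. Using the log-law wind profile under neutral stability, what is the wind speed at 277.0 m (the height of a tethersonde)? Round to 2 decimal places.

8.85 m/s

Log law: V(z) ∝ ln(z/z₀), so V₂/V₁ = ln(z₂/z₀) / ln(z₁/z₀).
ln(277.0/0.774) = 5.8802, ln(18.8/0.774) = 3.1900
V₂ = 4.8 × 5.8802/3.1900 = 4.8 × 1.8433 = 8.8478 m/s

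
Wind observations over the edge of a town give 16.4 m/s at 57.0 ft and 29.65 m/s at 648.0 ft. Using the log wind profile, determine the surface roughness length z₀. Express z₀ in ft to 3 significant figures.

Log law: V(z) ∝ ln(z/z₀). With r = V₁/V₂ = 16.4/29.65 = 0.55312,
r · ln(z₂/z₀) = ln(z₁/z₀) ⇒ ln z₀ = (ln z₁ − r·ln z₂)/(1 − r)
ln z₀ = (4.04305 − 0.55312×6.47389) / 0.44688 = 1.0343
z₀ = exp(1.0343) = 2.813 ft

z₀ ≈ 2.81 ft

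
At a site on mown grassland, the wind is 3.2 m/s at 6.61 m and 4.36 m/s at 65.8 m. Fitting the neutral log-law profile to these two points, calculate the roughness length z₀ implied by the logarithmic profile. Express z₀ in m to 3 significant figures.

z₀ ≈ 0.0117 m

Log law: V(z) ∝ ln(z/z₀). With r = V₁/V₂ = 3.2/4.36 = 0.73394,
r · ln(z₂/z₀) = ln(z₁/z₀) ⇒ ln z₀ = (ln z₁ − r·ln z₂)/(1 − r)
ln z₀ = (1.88858 − 0.73394×4.18662) / 0.26606 = -4.4508
z₀ = exp(-4.4508) = 0.01167 m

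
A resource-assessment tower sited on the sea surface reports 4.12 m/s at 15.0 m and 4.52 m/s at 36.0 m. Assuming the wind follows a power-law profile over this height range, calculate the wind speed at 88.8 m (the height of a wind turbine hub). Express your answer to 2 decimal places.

First find α: α = ln(V₂/V₁)/ln(z₂/z₁) = ln(4.52/4.12)/ln(36.0/15.0) = 0.09266/0.87547 = 0.1058
Extrapolate from 36.0 m to 88.8 m: V₃ = 4.52 × (88.8/36.0)^0.1058 = 4.52 × 1.1003 = 4.9732 m/s

4.97 m/s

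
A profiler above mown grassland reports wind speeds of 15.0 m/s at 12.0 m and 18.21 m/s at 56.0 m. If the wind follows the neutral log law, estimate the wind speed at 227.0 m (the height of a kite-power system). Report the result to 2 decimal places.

21.13 m/s

Log law: V ∝ ln(z/z₀). From the pair, with r = V₁/V₂ = 0.82372,
ln z₀ = (ln z₁ − r·ln z₂)/(1 − r) = (2.4849 − 0.82372×4.0254)/0.17628 = -4.7134 → z₀ = 0.008974 m
V₃ = V₁ · ln(z₃/z₀)/ln(z₁/z₀) = 15.0 × 10.1384/7.1983 = 21.1265 m/s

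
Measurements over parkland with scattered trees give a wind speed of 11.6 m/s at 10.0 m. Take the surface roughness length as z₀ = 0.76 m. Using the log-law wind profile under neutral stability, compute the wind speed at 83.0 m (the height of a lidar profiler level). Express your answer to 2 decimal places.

21.13 m/s

Log law: V(z) ∝ ln(z/z₀), so V₂/V₁ = ln(z₂/z₀) / ln(z₁/z₀).
ln(83.0/0.76) = 4.6933, ln(10.0/0.76) = 2.5770
V₂ = 11.6 × 4.6933/2.5770 = 11.6 × 1.8212 = 21.1259 m/s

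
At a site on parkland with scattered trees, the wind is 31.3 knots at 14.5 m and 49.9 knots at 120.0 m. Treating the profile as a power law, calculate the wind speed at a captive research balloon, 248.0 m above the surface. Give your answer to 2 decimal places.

First find α: α = ln(V₂/V₁)/ln(z₂/z₁) = ln(49.9/31.3)/ln(120.0/14.5) = 0.46640/2.11334 = 0.2207
Extrapolate from 120.0 m to 248.0 m: V₃ = 49.9 × (248.0/120.0)^0.2207 = 49.9 × 1.1738 = 58.5705 knots

58.57 knots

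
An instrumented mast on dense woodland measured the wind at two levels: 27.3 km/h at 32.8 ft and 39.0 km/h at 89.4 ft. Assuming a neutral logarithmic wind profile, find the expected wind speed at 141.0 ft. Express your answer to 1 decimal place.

44.3 km/h

Log law: V ∝ ln(z/z₀). From the pair, with r = V₁/V₂ = 0.70000,
ln z₀ = (ln z₁ − r·ln z₂)/(1 − r) = (3.4904 − 0.70000×4.4931)/0.30000 = 1.1508 → z₀ = 3.161 ft
V₃ = V₁ · ln(z₃/z₀)/ln(z₁/z₀) = 27.3 × 3.7979/2.3396 = 44.3167 km/h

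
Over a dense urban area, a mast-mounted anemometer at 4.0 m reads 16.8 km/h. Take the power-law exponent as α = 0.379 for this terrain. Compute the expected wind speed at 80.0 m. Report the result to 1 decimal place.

Power-law profile: V₂ = V₁ · (z₂/z₁)^α
V₂ = 16.8 × (80.0/4.0)^0.379 = 16.8 × (20.0000)^0.379
    = 16.8 × 3.1124 = 52.2877 km/h

52.3 km/h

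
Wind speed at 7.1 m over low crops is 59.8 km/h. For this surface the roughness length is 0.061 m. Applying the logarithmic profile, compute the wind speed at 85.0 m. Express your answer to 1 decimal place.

Log law: V(z) ∝ ln(z/z₀), so V₂/V₁ = ln(z₂/z₀) / ln(z₁/z₀).
ln(85.0/0.061) = 7.2395, ln(7.1/0.061) = 4.7570
V₂ = 59.8 × 7.2395/4.7570 = 59.8 × 1.5219 = 91.0082 km/h

91.0 km/h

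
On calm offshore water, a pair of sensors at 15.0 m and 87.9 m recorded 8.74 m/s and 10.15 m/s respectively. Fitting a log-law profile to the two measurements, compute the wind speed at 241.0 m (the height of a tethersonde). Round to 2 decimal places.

10.95 m/s

Log law: V ∝ ln(z/z₀). From the pair, with r = V₁/V₂ = 0.86108,
ln z₀ = (ln z₁ − r·ln z₂)/(1 − r) = (2.7081 − 0.86108×4.4762)/0.13892 = -8.2520 → z₀ = 0.0002607 m
V₃ = V₁ · ln(z₃/z₀)/ln(z₁/z₀) = 8.74 × 13.7368/10.9600 = 10.9543 m/s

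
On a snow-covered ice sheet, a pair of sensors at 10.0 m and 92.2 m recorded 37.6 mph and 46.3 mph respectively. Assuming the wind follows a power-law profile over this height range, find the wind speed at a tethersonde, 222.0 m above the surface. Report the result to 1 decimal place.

50.3 mph

First find α: α = ln(V₂/V₁)/ln(z₂/z₁) = ln(46.3/37.6)/ln(92.2/10.0) = 0.20814/2.22138 = 0.0937
Extrapolate from 92.2 m to 222.0 m: V₃ = 46.3 × (222.0/92.2)^0.0937 = 46.3 × 1.0858 = 50.2734 mph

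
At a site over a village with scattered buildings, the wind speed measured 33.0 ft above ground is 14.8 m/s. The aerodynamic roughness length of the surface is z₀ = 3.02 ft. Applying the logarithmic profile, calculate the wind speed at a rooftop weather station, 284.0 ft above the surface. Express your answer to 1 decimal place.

28.1 m/s

Log law: V(z) ∝ ln(z/z₀), so V₂/V₁ = ln(z₂/z₀) / ln(z₁/z₀).
ln(284.0/3.02) = 4.5437, ln(33.0/3.02) = 2.3913
V₂ = 14.8 × 4.5437/2.3913 = 14.8 × 1.9001 = 28.1221 m/s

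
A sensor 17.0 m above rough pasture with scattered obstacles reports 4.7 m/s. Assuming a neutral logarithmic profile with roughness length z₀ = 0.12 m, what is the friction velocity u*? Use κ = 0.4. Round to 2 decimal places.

u* ≈ 0.38 m/s

Log law: V(z) = (u*/κ) · ln(z/z₀) ⇒ u* = κ · V / ln(z/z₀)
u* = 0.4 × 4.7 / ln(17.0/0.12) = 0.4 × 4.7 / 4.9535
   = 1.8800 / 4.9535 = 0.3795 m/s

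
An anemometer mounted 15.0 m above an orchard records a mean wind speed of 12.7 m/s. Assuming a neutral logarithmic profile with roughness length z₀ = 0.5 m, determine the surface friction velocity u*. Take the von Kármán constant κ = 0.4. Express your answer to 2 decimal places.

Log law: V(z) = (u*/κ) · ln(z/z₀) ⇒ u* = κ · V / ln(z/z₀)
u* = 0.4 × 12.7 / ln(15.0/0.5) = 0.4 × 12.7 / 3.4012
   = 5.0800 / 3.4012 = 1.4936 m/s

u* ≈ 1.49 m/s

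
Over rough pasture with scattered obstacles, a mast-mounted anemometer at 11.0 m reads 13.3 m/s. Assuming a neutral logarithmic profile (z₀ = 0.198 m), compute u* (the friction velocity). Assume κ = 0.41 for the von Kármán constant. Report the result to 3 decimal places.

u* ≈ 1.357 m/s

Log law: V(z) = (u*/κ) · ln(z/z₀) ⇒ u* = κ · V / ln(z/z₀)
u* = 0.41 × 13.3 / ln(11.0/0.198) = 0.41 × 13.3 / 4.0174
   = 5.4530 / 4.0174 = 1.3574 m/s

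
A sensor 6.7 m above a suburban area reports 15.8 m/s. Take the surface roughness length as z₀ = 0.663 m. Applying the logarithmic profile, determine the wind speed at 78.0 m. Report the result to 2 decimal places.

Log law: V(z) ∝ ln(z/z₀), so V₂/V₁ = ln(z₂/z₀) / ln(z₁/z₀).
ln(78.0/0.663) = 4.7677, ln(6.7/0.663) = 2.3131
V₂ = 15.8 × 4.7677/2.3131 = 15.8 × 2.0612 = 32.5666 m/s

32.57 m/s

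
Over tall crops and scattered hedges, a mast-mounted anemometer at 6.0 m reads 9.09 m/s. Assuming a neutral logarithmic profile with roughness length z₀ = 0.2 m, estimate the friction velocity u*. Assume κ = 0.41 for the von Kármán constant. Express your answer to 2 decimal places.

Log law: V(z) = (u*/κ) · ln(z/z₀) ⇒ u* = κ · V / ln(z/z₀)
u* = 0.41 × 9.09 / ln(6.0/0.2) = 0.41 × 9.09 / 3.4012
   = 3.7269 / 3.4012 = 1.0958 m/s

u* ≈ 1.10 m/s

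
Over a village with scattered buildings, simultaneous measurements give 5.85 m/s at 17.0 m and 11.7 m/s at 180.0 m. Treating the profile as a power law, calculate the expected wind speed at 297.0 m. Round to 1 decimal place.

First find α: α = ln(V₂/V₁)/ln(z₂/z₁) = ln(11.7/5.85)/ln(180.0/17.0) = 0.69315/2.35974 = 0.2937
Extrapolate from 180.0 m to 297.0 m: V₃ = 11.7 × (297.0/180.0)^0.2937 = 11.7 × 1.1585 = 13.5541 m/s

13.6 m/s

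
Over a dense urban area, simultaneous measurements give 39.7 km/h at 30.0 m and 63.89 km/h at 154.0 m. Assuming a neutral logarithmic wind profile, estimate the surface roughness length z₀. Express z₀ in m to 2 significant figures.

Log law: V(z) ∝ ln(z/z₀). With r = V₁/V₂ = 39.7/63.89 = 0.62138,
r · ln(z₂/z₀) = ln(z₁/z₀) ⇒ ln z₀ = (ln z₁ − r·ln z₂)/(1 − r)
ln z₀ = (3.40120 − 0.62138×5.03695) / 0.37862 = 0.7166
z₀ = exp(0.7166) = 2.048 m

z₀ ≈ 2.0 m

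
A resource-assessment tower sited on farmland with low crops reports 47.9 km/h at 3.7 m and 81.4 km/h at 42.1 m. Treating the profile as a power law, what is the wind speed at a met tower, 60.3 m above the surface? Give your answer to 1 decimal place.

First find α: α = ln(V₂/V₁)/ln(z₂/z₁) = ln(81.4/47.9)/ln(42.1/3.7) = 0.53026/2.43171 = 0.2181
Extrapolate from 42.1 m to 60.3 m: V₃ = 81.4 × (60.3/42.1)^0.2181 = 81.4 × 1.0815 = 88.0338 km/h

88.0 km/h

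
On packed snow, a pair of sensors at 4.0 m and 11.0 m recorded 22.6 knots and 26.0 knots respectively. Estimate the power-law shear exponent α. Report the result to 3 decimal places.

Power law: V₂/V₁ = (z₂/z₁)^α ⇒ α = ln(V₂/V₁) / ln(z₂/z₁)
α = ln(26.0/22.6) / ln(11.0/4.0) = ln(1.1504) / ln(2.7500)
  = 0.14015 / 1.01160 = 0.13854

α ≈ 0.139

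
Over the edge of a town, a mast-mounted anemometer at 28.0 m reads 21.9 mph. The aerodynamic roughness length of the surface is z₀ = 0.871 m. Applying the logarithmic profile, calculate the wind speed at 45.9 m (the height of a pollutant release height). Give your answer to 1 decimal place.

25.0 mph

Log law: V(z) ∝ ln(z/z₀), so V₂/V₁ = ln(z₂/z₀) / ln(z₁/z₀).
ln(45.9/0.871) = 3.9646, ln(28.0/0.871) = 3.4703
V₂ = 21.9 × 3.9646/3.4703 = 21.9 × 1.1424 = 25.0191 mph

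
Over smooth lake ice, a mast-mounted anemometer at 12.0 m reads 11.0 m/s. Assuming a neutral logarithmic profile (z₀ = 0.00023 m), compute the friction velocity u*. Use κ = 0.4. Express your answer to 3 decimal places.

Log law: V(z) = (u*/κ) · ln(z/z₀) ⇒ u* = κ · V / ln(z/z₀)
u* = 0.4 × 11.0 / ln(12.0/0.00023) = 0.4 × 11.0 / 10.8623
   = 4.4000 / 10.8623 = 0.4051 m/s

u* ≈ 0.405 m/s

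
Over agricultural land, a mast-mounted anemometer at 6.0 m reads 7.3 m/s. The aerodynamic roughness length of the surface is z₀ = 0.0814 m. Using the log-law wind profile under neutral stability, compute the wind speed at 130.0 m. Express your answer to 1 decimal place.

Log law: V(z) ∝ ln(z/z₀), so V₂/V₁ = ln(z₂/z₀) / ln(z₁/z₀).
ln(130.0/0.0814) = 7.3759, ln(6.0/0.0814) = 4.3001
V₂ = 7.3 × 7.3759/4.3001 = 7.3 × 1.7153 = 12.5215 m/s

12.5 m/s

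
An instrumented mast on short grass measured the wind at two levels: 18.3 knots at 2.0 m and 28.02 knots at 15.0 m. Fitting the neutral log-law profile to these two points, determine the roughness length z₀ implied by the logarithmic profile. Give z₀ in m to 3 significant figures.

z₀ ≈ 0.0450 m

Log law: V(z) ∝ ln(z/z₀). With r = V₁/V₂ = 18.3/28.02 = 0.65310,
r · ln(z₂/z₀) = ln(z₁/z₀) ⇒ ln z₀ = (ln z₁ − r·ln z₂)/(1 − r)
ln z₀ = (0.69315 − 0.65310×2.70805) / 0.34690 = -3.1003
z₀ = exp(-3.1003) = 0.04503 m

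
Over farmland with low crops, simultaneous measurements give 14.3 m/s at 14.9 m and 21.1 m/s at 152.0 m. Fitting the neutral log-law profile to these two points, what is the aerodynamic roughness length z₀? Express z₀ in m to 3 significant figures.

z₀ ≈ 0.113 m

Log law: V(z) ∝ ln(z/z₀). With r = V₁/V₂ = 14.3/21.1 = 0.67773,
r · ln(z₂/z₀) = ln(z₁/z₀) ⇒ ln z₀ = (ln z₁ − r·ln z₂)/(1 − r)
ln z₀ = (2.70136 − 0.67773×5.02388) / 0.32227 = -2.1828
z₀ = exp(-2.1828) = 0.1127 m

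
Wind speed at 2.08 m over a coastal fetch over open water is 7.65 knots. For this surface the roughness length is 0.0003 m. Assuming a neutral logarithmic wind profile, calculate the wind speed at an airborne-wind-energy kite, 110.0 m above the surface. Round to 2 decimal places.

11.08 knots

Log law: V(z) ∝ ln(z/z₀), so V₂/V₁ = ln(z₂/z₀) / ln(z₁/z₀).
ln(110.0/0.0003) = 12.8122, ln(2.08/0.0003) = 8.8441
V₂ = 7.65 × 12.8122/8.8441 = 7.65 × 1.4487 = 11.0824 knots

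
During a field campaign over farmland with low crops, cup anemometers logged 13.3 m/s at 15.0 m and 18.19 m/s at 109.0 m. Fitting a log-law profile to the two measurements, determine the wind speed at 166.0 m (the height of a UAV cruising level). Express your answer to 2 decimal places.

19.23 m/s

Log law: V ∝ ln(z/z₀). From the pair, with r = V₁/V₂ = 0.73117,
ln z₀ = (ln z₁ − r·ln z₂)/(1 − r) = (2.7081 − 0.73117×4.6913)/0.26883 = -2.6862 → z₀ = 0.06814 m
V₃ = V₁ · ln(z₃/z₀)/ln(z₁/z₀) = 13.3 × 7.7982/5.3942 = 19.2271 m/s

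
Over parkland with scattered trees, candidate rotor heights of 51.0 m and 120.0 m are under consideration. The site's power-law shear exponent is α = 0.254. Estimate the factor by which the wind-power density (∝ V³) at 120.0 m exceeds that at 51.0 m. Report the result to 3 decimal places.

Speed ratio: V_B/V_A = (z_B/z_A)^α = (120.0/51.0)^0.254 = (2.3529)^0.254 = 1.24277
Power-density ratio: P_B/P_A = (V_B/V_A)³ = (1.24277)³ = 1.91941

1.919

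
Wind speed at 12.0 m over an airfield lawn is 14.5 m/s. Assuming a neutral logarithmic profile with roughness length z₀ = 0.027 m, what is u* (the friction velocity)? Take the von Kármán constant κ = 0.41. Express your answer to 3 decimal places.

u* ≈ 0.975 m/s

Log law: V(z) = (u*/κ) · ln(z/z₀) ⇒ u* = κ · V / ln(z/z₀)
u* = 0.41 × 14.5 / ln(12.0/0.027) = 0.41 × 14.5 / 6.0968
   = 5.9450 / 6.0968 = 0.9751 m/s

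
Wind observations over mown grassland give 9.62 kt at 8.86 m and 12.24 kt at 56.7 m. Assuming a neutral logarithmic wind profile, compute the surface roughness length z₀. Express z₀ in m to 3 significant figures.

Log law: V(z) ∝ ln(z/z₀). With r = V₁/V₂ = 9.62/12.24 = 0.78595,
r · ln(z₂/z₀) = ln(z₁/z₀) ⇒ ln z₀ = (ln z₁ − r·ln z₂)/(1 − r)
ln z₀ = (2.18155 − 0.78595×4.03777) / 0.21405 = -4.6341
z₀ = exp(-4.6341) = 0.009715 m

z₀ ≈ 0.00972 m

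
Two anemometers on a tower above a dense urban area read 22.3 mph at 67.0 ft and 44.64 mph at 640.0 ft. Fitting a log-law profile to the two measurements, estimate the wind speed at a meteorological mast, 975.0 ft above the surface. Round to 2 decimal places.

48.81 mph

Log law: V ∝ ln(z/z₀). From the pair, with r = V₁/V₂ = 0.49955,
ln z₀ = (ln z₁ − r·ln z₂)/(1 − r) = (4.2047 − 0.49955×6.4615)/0.50045 = 1.9520 → z₀ = 7.042 ft
V₃ = V₁ · ln(z₃/z₀)/ln(z₁/z₀) = 22.3 × 4.9305/2.2527 = 48.8072 mph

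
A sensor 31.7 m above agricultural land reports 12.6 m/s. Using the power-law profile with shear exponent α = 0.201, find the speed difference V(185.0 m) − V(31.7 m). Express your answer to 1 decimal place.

5.4 m/s

Power law: V₂ = V₁ · (z₂/z₁)^α = 12.6 × (5.8360)^0.201 = 17.9622 m/s
ΔV = 17.9622 − 12.6 = 5.3622 m/s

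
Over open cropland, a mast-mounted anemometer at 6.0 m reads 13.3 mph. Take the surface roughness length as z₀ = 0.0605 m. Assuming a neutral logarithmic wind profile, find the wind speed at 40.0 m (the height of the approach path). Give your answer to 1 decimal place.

Log law: V(z) ∝ ln(z/z₀), so V₂/V₁ = ln(z₂/z₀) / ln(z₁/z₀).
ln(40.0/0.0605) = 6.4940, ln(6.0/0.0605) = 4.5969
V₂ = 13.3 × 6.4940/4.5969 = 13.3 × 1.4127 = 18.7889 mph

18.8 mph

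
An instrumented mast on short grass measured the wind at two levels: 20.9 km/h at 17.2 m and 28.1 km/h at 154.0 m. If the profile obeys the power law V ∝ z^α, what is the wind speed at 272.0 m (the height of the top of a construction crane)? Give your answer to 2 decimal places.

First find α: α = ln(V₂/V₁)/ln(z₂/z₁) = ln(28.1/20.9)/ln(154.0/17.2) = 0.29602/2.19204 = 0.1350
Extrapolate from 154.0 m to 272.0 m: V₃ = 28.1 × (272.0/154.0)^0.1350 = 28.1 × 1.0798 = 30.3437 km/h

30.34 km/h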